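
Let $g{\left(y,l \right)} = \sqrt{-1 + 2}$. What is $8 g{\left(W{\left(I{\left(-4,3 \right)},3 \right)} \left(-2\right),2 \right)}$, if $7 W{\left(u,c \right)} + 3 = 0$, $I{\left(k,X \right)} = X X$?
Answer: $8$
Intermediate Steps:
$I{\left(k,X \right)} = X^{2}$
$W{\left(u,c \right)} = - \frac{3}{7}$ ($W{\left(u,c \right)} = - \frac{3}{7} + \frac{1}{7} \cdot 0 = - \frac{3}{7} + 0 = - \frac{3}{7}$)
$g{\left(y,l \right)} = 1$ ($g{\left(y,l \right)} = \sqrt{1} = 1$)
$8 g{\left(W{\left(I{\left(-4,3 \right)},3 \right)} \left(-2\right),2 \right)} = 8 \cdot 1 = 8$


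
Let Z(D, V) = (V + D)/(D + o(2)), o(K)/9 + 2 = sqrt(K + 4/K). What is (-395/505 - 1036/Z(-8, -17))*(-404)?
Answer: 3356252/25 ≈ 1.3425e+5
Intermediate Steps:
o(K) = -18 + 9*sqrt(K + 4/K)
Z(D, V) = (D + V)/D (Z(D, V) = (V + D)/(D + (-18 + 9*sqrt(2 + 4/2))) = (D + V)/(D + (-18 + 9*sqrt(2 + 4*(1/2)))) = (D + V)/(D + (-18 + 9*sqrt(2 + 2))) = (D + V)/(D + (-18 + 9*sqrt(4))) = (D + V)/(D + (-18 + 9*2)) = (D + V)/(D + (-18 + 18)) = (D + V)/(D + 0) = (D + V)/D)
(-395/505 - 1036/Z(-8, -17))*(-404) = (-395/505 - 1036*(-8/(-8 - 17)))*(-404) = (-395*1/505 - 1036/((-1/8*(-25))))*(-404) = (-79/101 - 1036/25/8)*(-404) = (-79/101 - 1036*8/25)*(-404) = (-79/101 - 8288/25)*(-404) = -839063/2525*(-404) = 3356252/25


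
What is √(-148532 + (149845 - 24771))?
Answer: I*√23458 ≈ 153.16*I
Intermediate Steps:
√(-148532 + (149845 - 24771)) = √(-148532 + 125074) = √(-23458) = I*√23458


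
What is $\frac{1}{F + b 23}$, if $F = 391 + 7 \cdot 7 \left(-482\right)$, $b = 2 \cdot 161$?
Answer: $- \frac{1}{15821} \approx -6.3207 \cdot 10^{-5}$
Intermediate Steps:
$b = 322$
$F = -23227$ ($F = 391 + 49 \left(-482\right) = 391 - 23618 = -23227$)
$\frac{1}{F + b 23} = \frac{1}{-23227 + 322 \cdot 23} = \frac{1}{-23227 + 7406} = \frac{1}{-15821} = - \frac{1}{15821}$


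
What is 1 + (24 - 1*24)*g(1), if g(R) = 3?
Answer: 1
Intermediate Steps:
1 + (24 - 1*24)*g(1) = 1 + (24 - 1*24)*3 = 1 + (24 - 24)*3 = 1 + 0*3 = 1 + 0 = 1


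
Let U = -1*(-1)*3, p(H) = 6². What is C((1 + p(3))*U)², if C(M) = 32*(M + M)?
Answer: 50466816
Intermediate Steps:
p(H) = 36
U = 3 (U = 1*3 = 3)
C(M) = 64*M (C(M) = 32*(2*M) = 64*M)
C((1 + p(3))*U)² = (64*((1 + 36)*3))² = (64*(37*3))² = (64*111)² = 7104² = 50466816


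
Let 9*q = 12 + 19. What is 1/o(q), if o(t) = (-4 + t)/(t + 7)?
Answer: -94/5 ≈ -18.800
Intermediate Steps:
q = 31/9 (q = (12 + 19)/9 = (⅑)*31 = 31/9 ≈ 3.4444)
o(t) = (-4 + t)/(7 + t)
1/o(q) = 1/((-4 + 31/9)/(7 + 31/9)) = 1/(-5/9/(94/9)) = 1/((9/94)*(-5/9)) = 1/(-5/94) = -94/5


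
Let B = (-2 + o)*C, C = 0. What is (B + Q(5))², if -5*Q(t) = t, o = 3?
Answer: 1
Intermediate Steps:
Q(t) = -t/5
B = 0 (B = (-2 + 3)*0 = 1*0 = 0)
(B + Q(5))² = (0 - ⅕*5)² = (0 - 1)² = (-1)² = 1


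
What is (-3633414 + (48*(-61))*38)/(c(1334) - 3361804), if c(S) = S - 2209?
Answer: 1248226/1120893 ≈ 1.1136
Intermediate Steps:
c(S) = -2209 + S
(-3633414 + (48*(-61))*38)/(c(1334) - 3361804) = (-3633414 + (48*(-61))*38)/((-2209 + 1334) - 3361804) = (-3633414 - 2928*38)/(-875 - 3361804) = (-3633414 - 111264)/(-3362679) = -3744678*(-1/3362679) = 1248226/1120893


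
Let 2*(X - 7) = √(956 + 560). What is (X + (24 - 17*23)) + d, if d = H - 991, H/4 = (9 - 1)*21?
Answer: -679 + √379 ≈ -659.53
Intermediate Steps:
H = 672 (H = 4*((9 - 1)*21) = 4*(8*21) = 4*168 = 672)
d = -319 (d = 672 - 991 = -319)
X = 7 + √379 (X = 7 + √(956 + 560)/2 = 7 + √1516/2 = 7 + (2*√379)/2 = 7 + √379 ≈ 26.468)
(X + (24 - 17*23)) + d = ((7 + √379) + (24 - 17*23)) - 319 = ((7 + √379) + (24 - 391)) - 319 = ((7 + √379) - 367) - 319 = (-360 + √379) - 319 = -679 + √379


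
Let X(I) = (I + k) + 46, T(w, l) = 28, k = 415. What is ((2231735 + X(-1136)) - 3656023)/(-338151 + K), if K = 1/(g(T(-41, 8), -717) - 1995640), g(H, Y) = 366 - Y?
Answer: 2842169926391/674461444108 ≈ 4.2140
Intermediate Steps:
X(I) = 461 + I (X(I) = (I + 415) + 46 = (415 + I) + 46 = 461 + I)
K = -1/1994557 (K = 1/((366 - 1*(-717)) - 1995640) = 1/((366 + 717) - 1995640) = 1/(1083 - 1995640) = 1/(-1994557) = -1/1994557 ≈ -5.0136e-7)
((2231735 + X(-1136)) - 3656023)/(-338151 + K) = ((2231735 + (461 - 1136)) - 3656023)/(-338151 - 1/1994557) = ((2231735 - 675) - 3656023)/(-674461444108/1994557) = (2231060 - 3656023)*(-1994557/674461444108) = -1424963*(-1994557/674461444108) = 2842169926391/674461444108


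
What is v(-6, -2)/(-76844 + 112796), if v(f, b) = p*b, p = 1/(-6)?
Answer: 1/107856 ≈ 9.2716e-6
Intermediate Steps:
p = -⅙ ≈ -0.16667
v(f, b) = -b/6
v(-6, -2)/(-76844 + 112796) = (-⅙*(-2))/(-76844 + 112796) = (⅓)/35952 = (⅓)*(1/35952) = 1/107856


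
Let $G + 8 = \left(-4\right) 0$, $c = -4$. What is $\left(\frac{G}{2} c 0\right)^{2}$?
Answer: $0$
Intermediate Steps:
$G = -8$ ($G = -8 - 0 = -8 + 0 = -8$)
$\left(\frac{G}{2} c 0\right)^{2} = \left(- \frac{8}{2} \left(-4\right) 0\right)^{2} = \left(\left(-8\right) \frac{1}{2} \left(-4\right) 0\right)^{2} = \left(\left(-4\right) \left(-4\right) 0\right)^{2} = \left(16 \cdot 0\right)^{2} = 0^{2} = 0$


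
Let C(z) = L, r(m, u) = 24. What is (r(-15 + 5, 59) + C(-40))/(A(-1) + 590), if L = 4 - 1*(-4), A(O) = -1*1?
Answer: 32/589 ≈ 0.054329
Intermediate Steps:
A(O) = -1
L = 8 (L = 4 + 4 = 8)
C(z) = 8
(r(-15 + 5, 59) + C(-40))/(A(-1) + 590) = (24 + 8)/(-1 + 590) = 32/589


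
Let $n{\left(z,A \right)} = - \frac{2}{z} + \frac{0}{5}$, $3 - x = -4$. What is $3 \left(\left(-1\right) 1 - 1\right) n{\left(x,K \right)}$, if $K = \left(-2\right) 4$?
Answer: $\frac{12}{7} \approx 1.7143$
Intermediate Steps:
$x = 7$ ($x = 3 - -4 = 3 + 4 = 7$)
$K = -8$
$n{\left(z,A \right)} = - \frac{2}{z}$ ($n{\left(z,A \right)} = - \frac{2}{z} + 0 \cdot \frac{1}{5} = - \frac{2}{z} + 0 = - \frac{2}{z}$)
$3 \left(\left(-1\right) 1 - 1\right) n{\left(x,K \right)} = 3 \left(\left(-1\right) 1 - 1\right) \left(- \frac{2}{7}\right) = 3 \left(-1 - 1\right) \left(\left(-2\right) \frac{1}{7}\right) = 3 \left(-2\right) \left(- \frac{2}{7}\right) = \left(-6\right) \left(- \frac{2}{7}\right) = \frac{12}{7}$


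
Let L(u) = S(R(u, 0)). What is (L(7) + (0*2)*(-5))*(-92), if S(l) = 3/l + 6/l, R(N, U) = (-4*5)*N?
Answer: 207/35 ≈ 5.9143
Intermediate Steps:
R(N, U) = -20*N
S(l) = 9/l
L(u) = -9/(20*u) (L(u) = 9/((-20*u)) = 9*(-1/(20*u)) = -9/(20*u))
(L(7) + (0*2)*(-5))*(-92) = (-9/20/7 + (0*2)*(-5))*(-92) = (-9/20*1/7 + 0*(-5))*(-92) = (-9/140 + 0)*(-92) = -9/140*(-92) = 207/35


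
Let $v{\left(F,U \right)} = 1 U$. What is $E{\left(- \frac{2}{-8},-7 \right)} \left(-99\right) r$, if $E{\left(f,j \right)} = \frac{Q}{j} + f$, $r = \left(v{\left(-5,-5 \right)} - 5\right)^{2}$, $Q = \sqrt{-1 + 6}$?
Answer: $-2475 + \frac{9900 \sqrt{5}}{7} \approx 687.44$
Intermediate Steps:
$v{\left(F,U \right)} = U$
$Q = \sqrt{5} \approx 2.2361$
$r = 100$ ($r = \left(-5 - 5\right)^{2} = \left(-10\right)^{2} = 100$)
$E{\left(f,j \right)} = f + \frac{\sqrt{5}}{j}$ ($E{\left(f,j \right)} = \frac{\sqrt{5}}{j} + f = f + \frac{\sqrt{5}}{j}$)
$E{\left(- \frac{2}{-8},-7 \right)} \left(-99\right) r = \left(- \frac{2}{-8} + \frac{\sqrt{5}}{-7}\right) \left(-99\right) 100 = \left(\left(-2\right) \left(- \frac{1}{8}\right) + \sqrt{5} \left(- \frac{1}{7}\right)\right) \left(-99\right) 100 = \left(\frac{1}{4} - \frac{\sqrt{5}}{7}\right) \left(-99\right) 100 = \left(- \frac{99}{4} + \frac{99 \sqrt{5}}{7}\right) 100 = -2475 + \frac{9900 \sqrt{5}}{7}$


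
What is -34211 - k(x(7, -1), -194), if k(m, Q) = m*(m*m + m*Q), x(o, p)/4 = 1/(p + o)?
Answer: -921377/27 ≈ -34125.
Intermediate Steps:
x(o, p) = 4/(o + p) (x(o, p) = 4/(p + o) = 4/(o + p))
k(m, Q) = m*(m² + Q*m)
-34211 - k(x(7, -1), -194) = -34211 - (4/(7 - 1))²*(-194 + 4/(7 - 1)) = -34211 - (4/6)²*(-194 + 4/6) = -34211 - (4*(⅙))²*(-194 + 4*(⅙)) = -34211 - (⅔)²*(-194 + ⅔) = -34211 - 4*(-580)/(9*3) = -34211 - 1*(-2320/27) = -34211 + 2320/27 = -921377/27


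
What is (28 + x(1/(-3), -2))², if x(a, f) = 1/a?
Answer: 625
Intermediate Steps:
(28 + x(1/(-3), -2))² = (28 + 1/(1/(-3)))² = (28 + 1/(-⅓))² = (28 - 3)² = 25² = 625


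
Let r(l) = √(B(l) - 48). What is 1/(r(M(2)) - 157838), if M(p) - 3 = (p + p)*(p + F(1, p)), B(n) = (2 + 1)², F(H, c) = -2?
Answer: -157838/24912834283 - I*√39/24912834283 ≈ -6.3356e-6 - 2.5067e-10*I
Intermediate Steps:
B(n) = 9 (B(n) = 3² = 9)
M(p) = 3 + 2*p*(-2 + p) (M(p) = 3 + (p + p)*(p - 2) = 3 + (2*p)*(-2 + p) = 3 + 2*p*(-2 + p))
r(l) = I*√39 (r(l) = √(9 - 48) = √(-39) = I*√39)
1/(r(M(2)) - 157838) = 1/(I*√39 - 157838) = 1/(-157838 + I*√39)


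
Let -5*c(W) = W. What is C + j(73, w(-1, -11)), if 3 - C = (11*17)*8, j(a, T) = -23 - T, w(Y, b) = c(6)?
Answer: -7574/5 ≈ -1514.8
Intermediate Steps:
c(W) = -W/5
w(Y, b) = -6/5 (w(Y, b) = -1/5*6 = -6/5)
C = -1493 (C = 3 - 11*17*8 = 3 - 187*8 = 3 - 1*1496 = 3 - 1496 = -1493)
C + j(73, w(-1, -11)) = -1493 + (-23 - 1*(-6/5)) = -1493 + (-23 + 6/5) = -1493 - 109/5 = -7574/5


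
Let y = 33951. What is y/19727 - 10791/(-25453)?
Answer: 1077028860/502111331 ≈ 2.1450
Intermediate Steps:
y/19727 - 10791/(-25453) = 33951/19727 - 10791/(-25453) = 33951*(1/19727) - 10791*(-1/25453) = 33951/19727 + 10791/25453 = 1077028860/502111331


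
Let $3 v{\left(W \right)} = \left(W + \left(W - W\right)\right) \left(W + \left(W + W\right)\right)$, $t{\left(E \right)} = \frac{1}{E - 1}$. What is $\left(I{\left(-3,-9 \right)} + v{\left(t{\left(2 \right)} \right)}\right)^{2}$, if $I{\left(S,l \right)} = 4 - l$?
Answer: $196$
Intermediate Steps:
$t{\left(E \right)} = \frac{1}{-1 + E}$
$v{\left(W \right)} = W^{2}$ ($v{\left(W \right)} = \frac{\left(W + \left(W - W\right)\right) \left(W + \left(W + W\right)\right)}{3} = \frac{\left(W + 0\right) \left(W + 2 W\right)}{3} = \frac{W 3 W}{3} = \frac{3 W^{2}}{3} = W^{2}$)
$\left(I{\left(-3,-9 \right)} + v{\left(t{\left(2 \right)} \right)}\right)^{2} = \left(\left(4 - -9\right) + \left(\frac{1}{-1 + 2}\right)^{2}\right)^{2} = \left(\left(4 + 9\right) + \left(1^{-1}\right)^{2}\right)^{2} = \left(13 + 1^{2}\right)^{2} = \left(13 + 1\right)^{2} = 14^{2} = 196$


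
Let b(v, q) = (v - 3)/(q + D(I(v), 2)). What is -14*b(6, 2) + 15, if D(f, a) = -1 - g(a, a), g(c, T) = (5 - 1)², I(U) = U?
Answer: 89/5 ≈ 17.800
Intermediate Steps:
g(c, T) = 16 (g(c, T) = 4² = 16)
D(f, a) = -17 (D(f, a) = -1 - 1*16 = -1 - 16 = -17)
b(v, q) = (-3 + v)/(-17 + q) (b(v, q) = (v - 3)/(q - 17) = (-3 + v)/(-17 + q))
-14*b(6, 2) + 15 = -14*(-3 + 6)/(-17 + 2) + 15 = -14*3/(-15) + 15 = -(-14)*3/15 + 15 = -14*(-⅕) + 15 = 14/5 + 15 = 89/5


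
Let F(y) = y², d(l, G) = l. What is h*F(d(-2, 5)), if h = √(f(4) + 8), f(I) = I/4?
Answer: 12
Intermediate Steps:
f(I) = I/4 (f(I) = I*(¼) = I/4)
h = 3 (h = √((¼)*4 + 8) = √(1 + 8) = √9 = 3)
h*F(d(-2, 5)) = 3*(-2)² = 3*4 = 12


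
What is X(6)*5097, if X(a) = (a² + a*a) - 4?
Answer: 346596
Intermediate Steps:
X(a) = -4 + 2*a² (X(a) = (a² + a²) - 4 = 2*a² - 4 = -4 + 2*a²)
X(6)*5097 = (-4 + 2*6²)*5097 = (-4 + 2*36)*5097 = (-4 + 72)*5097 = 68*5097 = 346596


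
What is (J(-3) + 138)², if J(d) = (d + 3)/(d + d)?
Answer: 19044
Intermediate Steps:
J(d) = (3 + d)/(2*d) (J(d) = (3 + d)/((2*d)) = (3 + d)*(1/(2*d)) = (3 + d)/(2*d))
(J(-3) + 138)² = ((½)*(3 - 3)/(-3) + 138)² = ((½)*(-⅓)*0 + 138)² = (0 + 138)² = 138² = 19044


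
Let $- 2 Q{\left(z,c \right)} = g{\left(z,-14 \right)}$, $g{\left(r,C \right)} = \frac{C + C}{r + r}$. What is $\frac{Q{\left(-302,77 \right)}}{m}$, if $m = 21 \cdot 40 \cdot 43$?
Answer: $- \frac{1}{1558320} \approx -6.4172 \cdot 10^{-7}$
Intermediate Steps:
$g{\left(r,C \right)} = \frac{C}{r}$ ($g{\left(r,C \right)} = \frac{2 C}{2 r} = 2 C \frac{1}{2 r} = \frac{C}{r}$)
$Q{\left(z,c \right)} = \frac{7}{z}$ ($Q{\left(z,c \right)} = - \frac{\left(-14\right) \frac{1}{z}}{2} = \frac{7}{z}$)
$m = 36120$ ($m = 840 \cdot 43 = 36120$)
$\frac{Q{\left(-302,77 \right)}}{m} = \frac{7 \frac{1}{-302}}{36120} = 7 \left(- \frac{1}{302}\right) \frac{1}{36120} = \left(- \frac{7}{302}\right) \frac{1}{36120} = - \frac{1}{1558320}$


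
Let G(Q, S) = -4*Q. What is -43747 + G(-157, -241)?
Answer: -43119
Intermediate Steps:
-43747 + G(-157, -241) = -43747 - 4*(-157) = -43747 + 628 = -43119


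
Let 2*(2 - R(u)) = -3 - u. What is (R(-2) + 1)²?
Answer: 49/4 ≈ 12.250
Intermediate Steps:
R(u) = 7/2 + u/2 (R(u) = 2 - (-3 - u)/2 = 2 + (3/2 + u/2) = 7/2 + u/2)
(R(-2) + 1)² = ((7/2 + (½)*(-2)) + 1)² = ((7/2 - 1) + 1)² = (5/2 + 1)² = (7/2)² = 49/4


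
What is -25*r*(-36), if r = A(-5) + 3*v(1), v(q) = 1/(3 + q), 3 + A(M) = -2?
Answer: -3825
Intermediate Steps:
A(M) = -5 (A(M) = -3 - 2 = -5)
r = -17/4 (r = -5 + 3/(3 + 1) = -5 + 3/4 = -5 + 3*(¼) = -5 + ¾ = -17/4 ≈ -4.2500)
-25*r*(-36) = -25*(-17/4)*(-36) = (425/4)*(-36) = -3825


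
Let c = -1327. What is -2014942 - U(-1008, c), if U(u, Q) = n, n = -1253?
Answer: -2013689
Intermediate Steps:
U(u, Q) = -1253
-2014942 - U(-1008, c) = -2014942 - 1*(-1253) = -2014942 + 1253 = -2013689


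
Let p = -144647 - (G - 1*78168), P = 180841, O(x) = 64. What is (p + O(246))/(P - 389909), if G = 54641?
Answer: 30264/52267 ≈ 0.57903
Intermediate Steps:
p = -121120 (p = -144647 - (54641 - 1*78168) = -144647 - (54641 - 78168) = -144647 - 1*(-23527) = -144647 + 23527 = -121120)
(p + O(246))/(P - 389909) = (-121120 + 64)/(180841 - 389909) = -121056/(-209068) = -121056*(-1/209068) = 30264/52267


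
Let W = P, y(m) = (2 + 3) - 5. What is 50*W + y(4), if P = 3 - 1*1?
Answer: 100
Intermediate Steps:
P = 2 (P = 3 - 1 = 2)
y(m) = 0 (y(m) = 5 - 5 = 0)
W = 2
50*W + y(4) = 50*2 + 0 = 100 + 0 = 100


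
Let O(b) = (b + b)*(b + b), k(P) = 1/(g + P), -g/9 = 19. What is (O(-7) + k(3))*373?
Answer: 12281771/168 ≈ 73106.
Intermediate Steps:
g = -171 (g = -9*19 = -171)
k(P) = 1/(-171 + P)
O(b) = 4*b² (O(b) = (2*b)*(2*b) = 4*b²)
(O(-7) + k(3))*373 = (4*(-7)² + 1/(-171 + 3))*373 = (4*49 + 1/(-168))*373 = (196 - 1/168)*373 = (32927/168)*373 = 12281771/168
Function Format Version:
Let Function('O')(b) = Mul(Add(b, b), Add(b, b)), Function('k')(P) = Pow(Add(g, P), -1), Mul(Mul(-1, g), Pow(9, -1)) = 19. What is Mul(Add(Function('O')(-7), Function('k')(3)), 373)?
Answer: Rational(12281771, 168) ≈ 73106.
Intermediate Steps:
g = -171 (g = Mul(-9, 19) = -171)
Function('k')(P) = Pow(Add(-171, P), -1)
Function('O')(b) = Mul(4, Pow(b, 2)) (Function('O')(b) = Mul(Mul(2, b), Mul(2, b)) = Mul(4, Pow(b, 2)))
Mul(Add(Function('O')(-7), Function('k')(3)), 373) = Mul(Add(Mul(4, Pow(-7, 2)), Pow(Add(-171, 3), -1)), 373) = Mul(Add(Mul(4, 49), Pow(-168, -1)), 373) = Mul(Add(196, Rational(-1, 168)), 373) = Mul(Rational(32927, 168), 373) = Rational(12281771, 168)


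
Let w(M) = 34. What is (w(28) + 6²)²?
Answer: 4900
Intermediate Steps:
(w(28) + 6²)² = (34 + 6²)² = (34 + 36)² = 70² = 4900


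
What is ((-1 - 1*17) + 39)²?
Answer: 441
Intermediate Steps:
((-1 - 1*17) + 39)² = ((-1 - 17) + 39)² = (-18 + 39)² = 21² = 441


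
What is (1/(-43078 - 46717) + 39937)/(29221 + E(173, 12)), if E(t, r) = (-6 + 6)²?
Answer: 3586142914/2623899695 ≈ 1.3667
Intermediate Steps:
E(t, r) = 0 (E(t, r) = 0² = 0)
(1/(-43078 - 46717) + 39937)/(29221 + E(173, 12)) = (1/(-43078 - 46717) + 39937)/(29221 + 0) = (1/(-89795) + 39937)/29221 = (-1/89795 + 39937)*(1/29221) = (3586142914/89795)*(1/29221) = 3586142914/2623899695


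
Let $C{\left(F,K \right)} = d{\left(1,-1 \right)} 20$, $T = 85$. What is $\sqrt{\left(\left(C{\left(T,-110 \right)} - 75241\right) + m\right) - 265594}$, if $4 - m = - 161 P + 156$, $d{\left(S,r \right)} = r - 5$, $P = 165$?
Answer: $i \sqrt{314542} \approx 560.84 i$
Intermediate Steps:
$d{\left(S,r \right)} = -5 + r$ ($d{\left(S,r \right)} = r - 5 = -5 + r$)
$m = 26413$ ($m = 4 - \left(\left(-161\right) 165 + 156\right) = 4 - \left(-26565 + 156\right) = 4 - -26409 = 4 + 26409 = 26413$)
$C{\left(F,K \right)} = -120$ ($C{\left(F,K \right)} = \left(-5 - 1\right) 20 = \left(-6\right) 20 = -120$)
$\sqrt{\left(\left(C{\left(T,-110 \right)} - 75241\right) + m\right) - 265594} = \sqrt{\left(\left(-120 - 75241\right) + 26413\right) - 265594} = \sqrt{\left(-75361 + 26413\right) - 265594} = \sqrt{-48948 - 265594} = \sqrt{-314542} = i \sqrt{314542}$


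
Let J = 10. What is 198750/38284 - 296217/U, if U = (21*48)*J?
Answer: -259360323/10719520 ≈ -24.195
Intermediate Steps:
U = 10080 (U = (21*48)*10 = 1008*10 = 10080)
198750/38284 - 296217/U = 198750/38284 - 296217/10080 = 198750*(1/38284) - 296217*1/10080 = 99375/19142 - 32913/1120 = -259360323/10719520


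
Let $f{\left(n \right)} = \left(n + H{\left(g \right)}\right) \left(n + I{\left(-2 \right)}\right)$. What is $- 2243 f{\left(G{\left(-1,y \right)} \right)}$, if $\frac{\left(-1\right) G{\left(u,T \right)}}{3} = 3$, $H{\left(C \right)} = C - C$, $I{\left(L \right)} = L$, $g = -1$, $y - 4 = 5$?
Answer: $-222057$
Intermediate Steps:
$y = 9$ ($y = 4 + 5 = 9$)
$H{\left(C \right)} = 0$
$G{\left(u,T \right)} = -9$ ($G{\left(u,T \right)} = \left(-3\right) 3 = -9$)
$f{\left(n \right)} = n \left(-2 + n\right)$ ($f{\left(n \right)} = \left(n + 0\right) \left(n - 2\right) = n \left(-2 + n\right)$)
$- 2243 f{\left(G{\left(-1,y \right)} \right)} = - 2243 \left(- 9 \left(-2 - 9\right)\right) = - 2243 \left(\left(-9\right) \left(-11\right)\right) = \left(-2243\right) 99 = -222057$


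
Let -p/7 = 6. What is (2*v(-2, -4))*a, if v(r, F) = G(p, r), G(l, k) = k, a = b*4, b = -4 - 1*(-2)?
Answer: 32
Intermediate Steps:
b = -2 (b = -4 + 2 = -2)
a = -8 (a = -2*4 = -8)
p = -42 (p = -7*6 = -42)
v(r, F) = r
(2*v(-2, -4))*a = (2*(-2))*(-8) = -4*(-8) = 32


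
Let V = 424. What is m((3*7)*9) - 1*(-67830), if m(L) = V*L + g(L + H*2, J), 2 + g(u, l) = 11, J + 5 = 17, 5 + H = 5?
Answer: 147975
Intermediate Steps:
H = 0 (H = -5 + 5 = 0)
J = 12 (J = -5 + 17 = 12)
g(u, l) = 9 (g(u, l) = -2 + 11 = 9)
m(L) = 9 + 424*L (m(L) = 424*L + 9 = 9 + 424*L)
m((3*7)*9) - 1*(-67830) = (9 + 424*((3*7)*9)) - 1*(-67830) = (9 + 424*(21*9)) + 67830 = (9 + 424*189) + 67830 = (9 + 80136) + 67830 = 80145 + 67830 = 147975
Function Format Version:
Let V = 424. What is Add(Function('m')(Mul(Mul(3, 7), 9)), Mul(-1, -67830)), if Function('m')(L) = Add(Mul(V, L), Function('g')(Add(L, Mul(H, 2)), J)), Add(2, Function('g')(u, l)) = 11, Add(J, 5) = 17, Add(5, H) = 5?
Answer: 147975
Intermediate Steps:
H = 0 (H = Add(-5, 5) = 0)
J = 12 (J = Add(-5, 17) = 12)
Function('g')(u, l) = 9 (Function('g')(u, l) = Add(-2, 11) = 9)
Function('m')(L) = Add(9, Mul(424, L)) (Function('m')(L) = Add(Mul(424, L), 9) = Add(9, Mul(424, L)))
Add(Function('m')(Mul(Mul(3, 7), 9)), Mul(-1, -67830)) = Add(Add(9, Mul(424, Mul(Mul(3, 7), 9))), Mul(-1, -67830)) = Add(Add(9, Mul(424, Mul(21, 9))), 67830) = Add(Add(9, Mul(424, 189)), 67830) = Add(Add(9, 80136), 67830) = Add(80145, 67830) = 147975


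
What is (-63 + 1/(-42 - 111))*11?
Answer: -106040/153 ≈ -693.07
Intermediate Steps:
(-63 + 1/(-42 - 111))*11 = (-63 + 1/(-153))*11 = (-63 - 1/153)*11 = -9640/153*11 = -106040/153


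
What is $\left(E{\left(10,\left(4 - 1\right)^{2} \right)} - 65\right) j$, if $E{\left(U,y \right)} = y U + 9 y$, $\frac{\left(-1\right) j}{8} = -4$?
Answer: $3392$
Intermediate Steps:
$j = 32$ ($j = \left(-8\right) \left(-4\right) = 32$)
$E{\left(U,y \right)} = 9 y + U y$ ($E{\left(U,y \right)} = U y + 9 y = 9 y + U y$)
$\left(E{\left(10,\left(4 - 1\right)^{2} \right)} - 65\right) j = \left(\left(4 - 1\right)^{2} \left(9 + 10\right) - 65\right) 32 = \left(3^{2} \cdot 19 - 65\right) 32 = \left(9 \cdot 19 - 65\right) 32 = \left(171 - 65\right) 32 = 106 \cdot 32 = 3392$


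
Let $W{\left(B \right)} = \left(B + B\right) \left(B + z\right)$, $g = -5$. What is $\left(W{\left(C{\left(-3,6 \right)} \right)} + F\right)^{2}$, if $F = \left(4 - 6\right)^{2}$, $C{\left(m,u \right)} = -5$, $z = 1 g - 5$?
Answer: $23716$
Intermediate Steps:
$z = -10$ ($z = 1 \left(-5\right) - 5 = -5 - 5 = -10$)
$W{\left(B \right)} = 2 B \left(-10 + B\right)$ ($W{\left(B \right)} = \left(B + B\right) \left(B - 10\right) = 2 B \left(-10 + B\right)$)
$F = 4$ ($F = \left(-2\right)^{2} = 4$)
$\left(W{\left(C{\left(-3,6 \right)} \right)} + F\right)^{2} = \left(2 \left(-5\right) \left(-10 - 5\right) + 4\right)^{2} = \left(2 \left(-5\right) \left(-15\right) + 4\right)^{2} = \left(150 + 4\right)^{2} = 154^{2} = 23716$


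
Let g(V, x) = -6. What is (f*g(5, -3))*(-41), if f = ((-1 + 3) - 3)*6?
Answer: -1476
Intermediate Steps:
f = -6 (f = (2 - 3)*6 = -1*6 = -6)
(f*g(5, -3))*(-41) = -6*(-6)*(-41) = 36*(-41) = -1476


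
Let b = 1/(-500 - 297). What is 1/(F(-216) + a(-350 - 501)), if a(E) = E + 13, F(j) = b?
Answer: -797/667887 ≈ -0.0011933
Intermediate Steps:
b = -1/797 (b = 1/(-797) = -1/797 ≈ -0.0012547)
F(j) = -1/797
a(E) = 13 + E
1/(F(-216) + a(-350 - 501)) = 1/(-1/797 + (13 + (-350 - 501))) = 1/(-1/797 + (13 - 851)) = 1/(-1/797 - 838) = 1/(-667887/797) = -797/667887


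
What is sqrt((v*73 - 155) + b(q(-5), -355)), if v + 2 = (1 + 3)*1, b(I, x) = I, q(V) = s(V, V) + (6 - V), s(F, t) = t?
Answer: I*sqrt(3) ≈ 1.732*I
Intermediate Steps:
q(V) = 6 (q(V) = V + (6 - V) = 6)
v = 2 (v = -2 + (1 + 3)*1 = -2 + 4*1 = -2 + 4 = 2)
sqrt((v*73 - 155) + b(q(-5), -355)) = sqrt((2*73 - 155) + 6) = sqrt((146 - 155) + 6) = sqrt(-9 + 6) = sqrt(-3) = I*sqrt(3)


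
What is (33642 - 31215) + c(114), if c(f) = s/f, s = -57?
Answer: 4853/2 ≈ 2426.5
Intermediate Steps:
c(f) = -57/f
(33642 - 31215) + c(114) = (33642 - 31215) - 57/114 = 2427 - 57*1/114 = 2427 - ½ = 4853/2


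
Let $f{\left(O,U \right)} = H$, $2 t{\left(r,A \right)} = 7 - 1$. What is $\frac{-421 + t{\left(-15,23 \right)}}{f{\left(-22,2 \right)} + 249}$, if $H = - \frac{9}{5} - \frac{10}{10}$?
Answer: $- \frac{2090}{1231} \approx -1.6978$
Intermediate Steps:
$t{\left(r,A \right)} = 3$ ($t{\left(r,A \right)} = \frac{7 - 1}{2} = \frac{1}{2} \cdot 6 = 3$)
$H = - \frac{14}{5}$ ($H = \left(-9\right) \frac{1}{5} - 1 = - \frac{9}{5} - 1 = - \frac{14}{5} \approx -2.8$)
$f{\left(O,U \right)} = - \frac{14}{5}$
$\frac{-421 + t{\left(-15,23 \right)}}{f{\left(-22,2 \right)} + 249} = \frac{-421 + 3}{- \frac{14}{5} + 249} = - \frac{418}{\frac{1231}{5}} = \left(-418\right) \frac{5}{1231} = - \frac{2090}{1231}$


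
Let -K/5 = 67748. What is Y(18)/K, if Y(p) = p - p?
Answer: 0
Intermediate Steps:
Y(p) = 0
K = -338740 (K = -5*67748 = -338740)
Y(18)/K = 0/(-338740) = 0*(-1/338740) = 0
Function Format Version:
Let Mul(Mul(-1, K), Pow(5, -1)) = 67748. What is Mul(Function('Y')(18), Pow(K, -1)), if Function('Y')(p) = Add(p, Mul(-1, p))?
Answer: 0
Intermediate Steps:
Function('Y')(p) = 0
K = -338740 (K = Mul(-5, 67748) = -338740)
Mul(Function('Y')(18), Pow(K, -1)) = Mul(0, Pow(-338740, -1)) = Mul(0, Rational(-1, 338740)) = 0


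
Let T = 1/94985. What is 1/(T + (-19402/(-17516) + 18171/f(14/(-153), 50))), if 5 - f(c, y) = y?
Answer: -831878630/334991132551 ≈ -0.0024833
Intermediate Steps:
f(c, y) = 5 - y
T = 1/94985 ≈ 1.0528e-5
1/(T + (-19402/(-17516) + 18171/f(14/(-153), 50))) = 1/(1/94985 + (-19402/(-17516) + 18171/(5 - 1*50))) = 1/(1/94985 + (-19402*(-1/17516) + 18171/(5 - 50))) = 1/(1/94985 + (9701/8758 + 18171/(-45))) = 1/(1/94985 + (9701/8758 + 18171*(-1/45))) = 1/(1/94985 + (9701/8758 - 2019/5)) = 1/(1/94985 - 17633897/43790) = 1/(-334991132551/831878630) = -831878630/334991132551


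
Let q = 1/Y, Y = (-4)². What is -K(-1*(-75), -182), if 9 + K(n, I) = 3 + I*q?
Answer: 139/8 ≈ 17.375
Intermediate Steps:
Y = 16
q = 1/16 ≈ 0.062500
K(n, I) = -6 + I/16 (K(n, I) = -9 + (3 + I*(1/16)) = -9 + (3 + I/16) = -6 + I/16)
-K(-1*(-75), -182) = -(-6 + (1/16)*(-182)) = -(-6 - 91/8) = -1*(-139/8) = 139/8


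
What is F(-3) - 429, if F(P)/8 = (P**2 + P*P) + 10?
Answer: -205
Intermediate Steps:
F(P) = 80 + 16*P**2 (F(P) = 8*((P**2 + P*P) + 10) = 8*((P**2 + P**2) + 10) = 8*(2*P**2 + 10) = 8*(10 + 2*P**2) = 80 + 16*P**2)
F(-3) - 429 = (80 + 16*(-3)**2) - 429 = (80 + 16*9) - 429 = (80 + 144) - 429 = 224 - 429 = -205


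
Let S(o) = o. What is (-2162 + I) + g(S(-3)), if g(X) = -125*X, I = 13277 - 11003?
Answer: 487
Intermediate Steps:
I = 2274
(-2162 + I) + g(S(-3)) = (-2162 + 2274) - 125*(-3) = 112 + 375 = 487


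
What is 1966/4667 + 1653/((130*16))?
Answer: 907987/746720 ≈ 1.2160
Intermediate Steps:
1966/4667 + 1653/((130*16)) = 1966*(1/4667) + 1653/2080 = 1966/4667 + 1653*(1/2080) = 1966/4667 + 1653/2080 = 907987/746720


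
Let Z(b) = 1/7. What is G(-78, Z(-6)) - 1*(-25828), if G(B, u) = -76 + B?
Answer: 25674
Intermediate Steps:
Z(b) = ⅐
G(-78, Z(-6)) - 1*(-25828) = (-76 - 78) - 1*(-25828) = -154 + 25828 = 25674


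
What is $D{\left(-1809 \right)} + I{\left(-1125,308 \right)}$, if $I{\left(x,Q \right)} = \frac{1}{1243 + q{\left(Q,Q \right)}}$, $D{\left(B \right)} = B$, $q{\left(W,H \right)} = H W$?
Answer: $- \frac{173857562}{96107} \approx -1809.0$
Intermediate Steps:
$I{\left(x,Q \right)} = \frac{1}{1243 + Q^{2}}$ ($I{\left(x,Q \right)} = \frac{1}{1243 + Q Q} = \frac{1}{1243 + Q^{2}}$)
$D{\left(-1809 \right)} + I{\left(-1125,308 \right)} = -1809 + \frac{1}{1243 + 308^{2}} = -1809 + \frac{1}{1243 + 94864} = -1809 + \frac{1}{96107} = - \frac{173857562}{96107}$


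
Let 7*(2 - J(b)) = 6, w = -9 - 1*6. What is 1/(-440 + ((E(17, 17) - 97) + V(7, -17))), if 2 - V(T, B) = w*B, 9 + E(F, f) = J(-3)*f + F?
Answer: -7/5338 ≈ -0.0013114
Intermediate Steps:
w = -15 (w = -9 - 6 = -15)
J(b) = 8/7 (J(b) = 2 - 1/7*6 = 2 - 6/7 = 8/7)
E(F, f) = -9 + F + 8*f/7 (E(F, f) = -9 + (8*f/7 + F) = -9 + (F + 8*f/7) = -9 + F + 8*f/7)
V(T, B) = 2 + 15*B (V(T, B) = 2 - (-15)*B = 2 + 15*B)
1/(-440 + ((E(17, 17) - 97) + V(7, -17))) = 1/(-440 + (((-9 + 17 + (8/7)*17) - 97) + (2 + 15*(-17)))) = 1/(-440 + (((-9 + 17 + 136/7) - 97) + (2 - 255))) = 1/(-440 + ((192/7 - 97) - 253)) = 1/(-440 + (-487/7 - 253)) = 1/(-440 - 2258/7) = 1/(-5338/7) = -7/5338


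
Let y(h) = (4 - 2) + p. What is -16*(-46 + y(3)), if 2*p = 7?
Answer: 648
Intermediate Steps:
p = 7/2 (p = (1/2)*7 = 7/2 ≈ 3.5000)
y(h) = 11/2 (y(h) = (4 - 2) + 7/2 = 2 + 7/2 = 11/2)
-16*(-46 + y(3)) = -16*(-46 + 11/2) = -16*(-81/2) = 648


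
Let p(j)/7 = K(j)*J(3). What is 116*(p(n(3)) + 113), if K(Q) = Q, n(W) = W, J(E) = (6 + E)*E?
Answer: 78880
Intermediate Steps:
J(E) = E*(6 + E)
p(j) = 189*j (p(j) = 7*(j*(3*(6 + 3))) = 7*(j*(3*9)) = 7*(j*27) = 7*(27*j) = 189*j)
116*(p(n(3)) + 113) = 116*(189*3 + 113) = 116*(567 + 113) = 116*680 = 78880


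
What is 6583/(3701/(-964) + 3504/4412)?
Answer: -6999651236/3237739 ≈ -2161.9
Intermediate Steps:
6583/(3701/(-964) + 3504/4412) = 6583/(3701*(-1/964) + 3504*(1/4412)) = 6583/(-3701/964 + 876/1103) = 6583/(-3237739/1063292) = 6583*(-1063292/3237739) = -6999651236/3237739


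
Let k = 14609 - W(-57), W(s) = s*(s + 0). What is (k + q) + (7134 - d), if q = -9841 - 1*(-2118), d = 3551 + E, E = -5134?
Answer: 12354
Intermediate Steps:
d = -1583 (d = 3551 - 5134 = -1583)
W(s) = s**2 (W(s) = s*s = s**2)
k = 11360 (k = 14609 - 1*(-57)**2 = 14609 - 1*3249 = 14609 - 3249 = 11360)
q = -7723 (q = -9841 + 2118 = -7723)
(k + q) + (7134 - d) = (11360 - 7723) + (7134 - 1*(-1583)) = 3637 + (7134 + 1583) = 3637 + 8717 = 12354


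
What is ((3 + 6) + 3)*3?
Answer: 36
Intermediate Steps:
((3 + 6) + 3)*3 = (9 + 3)*3 = 12*3 = 36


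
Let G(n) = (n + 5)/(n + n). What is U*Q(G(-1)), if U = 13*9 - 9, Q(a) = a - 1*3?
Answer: -540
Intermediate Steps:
G(n) = (5 + n)/(2*n) (G(n) = (5 + n)/((2*n)) = (5 + n)*(1/(2*n)) = (5 + n)/(2*n))
Q(a) = -3 + a (Q(a) = a - 3 = -3 + a)
U = 108 (U = 117 - 9 = 108)
U*Q(G(-1)) = 108*(-3 + (½)*(5 - 1)/(-1)) = 108*(-3 + (½)*(-1)*4) = 108*(-3 - 2) = 108*(-5) = -540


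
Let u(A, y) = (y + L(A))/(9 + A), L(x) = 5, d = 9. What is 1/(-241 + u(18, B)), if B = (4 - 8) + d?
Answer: -27/6497 ≈ -0.0041558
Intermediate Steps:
B = 5 (B = (4 - 8) + 9 = -4 + 9 = 5)
u(A, y) = (5 + y)/(9 + A) (u(A, y) = (y + 5)/(9 + A) = (5 + y)/(9 + A))
1/(-241 + u(18, B)) = 1/(-241 + (5 + 5)/(9 + 18)) = 1/(-241 + 10/27) = 1/(-6497/27) = -27/6497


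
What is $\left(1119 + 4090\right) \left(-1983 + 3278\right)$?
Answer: $6745655$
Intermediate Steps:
$\left(1119 + 4090\right) \left(-1983 + 3278\right) = 5209 \cdot 1295 = 6745655$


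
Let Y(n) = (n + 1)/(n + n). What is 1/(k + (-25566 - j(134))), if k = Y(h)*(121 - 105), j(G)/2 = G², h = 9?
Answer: -9/553222 ≈ -1.6268e-5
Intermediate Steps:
j(G) = 2*G²
Y(n) = (1 + n)/(2*n) (Y(n) = (1 + n)/((2*n)) = (1 + n)*(1/(2*n)) = (1 + n)/(2*n))
k = 80/9 (k = ((½)*(1 + 9)/9)*(121 - 105) = ((½)*(⅑)*10)*16 = (5/9)*16 = 80/9 ≈ 8.8889)
1/(k + (-25566 - j(134))) = 1/(80/9 + (-25566 - 2*134²)) = 1/(80/9 + (-25566 - 2*17956)) = 1/(80/9 + (-25566 - 1*35912)) = 1/(80/9 + (-25566 - 35912)) = 1/(80/9 - 61478) = 1/(-553222/9) = -9/553222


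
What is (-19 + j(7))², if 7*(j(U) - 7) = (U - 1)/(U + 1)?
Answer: 110889/784 ≈ 141.44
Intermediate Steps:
j(U) = 7 + (-1 + U)/(7*(1 + U)) (j(U) = 7 + ((U - 1)/(U + 1))/7 = 7 + ((-1 + U)/(1 + U))/7 = 7 + (-1 + U)/(7*(1 + U)))
(-19 + j(7))² = (-19 + 2*(24 + 25*7)/(7*(1 + 7)))² = (-19 + (2/7)*(24 + 175)/8)² = (-19 + (2/7)*(⅛)*199)² = (-19 + 199/28)² = (-333/28)² = 110889/784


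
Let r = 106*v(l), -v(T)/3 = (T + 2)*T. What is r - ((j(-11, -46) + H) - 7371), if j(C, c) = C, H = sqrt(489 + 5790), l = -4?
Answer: 4838 - sqrt(6279) ≈ 4758.8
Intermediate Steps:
H = sqrt(6279) ≈ 79.240
v(T) = -3*T*(2 + T) (v(T) = -3*(T + 2)*T = -3*(2 + T)*T = -3*T*(2 + T))
r = -2544 (r = 106*(-3*(-4)*(2 - 4)) = 106*(-3*(-4)*(-2)) = 106*(-24) = -2544)
r - ((j(-11, -46) + H) - 7371) = -2544 - ((-11 + sqrt(6279)) - 7371) = -2544 - (-7382 + sqrt(6279)) = -2544 + (7382 - sqrt(6279)) = 4838 - sqrt(6279)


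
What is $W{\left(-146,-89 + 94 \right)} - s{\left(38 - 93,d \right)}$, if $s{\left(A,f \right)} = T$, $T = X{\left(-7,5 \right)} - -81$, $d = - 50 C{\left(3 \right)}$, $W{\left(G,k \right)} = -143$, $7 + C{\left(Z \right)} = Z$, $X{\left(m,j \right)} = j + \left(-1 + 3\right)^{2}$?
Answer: $-233$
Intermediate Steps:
$X{\left(m,j \right)} = 4 + j$ ($X{\left(m,j \right)} = j + 2^{2} = j + 4 = 4 + j$)
$C{\left(Z \right)} = -7 + Z$
$d = 200$ ($d = - 50 \left(-7 + 3\right) = \left(-50\right) \left(-4\right) = 200$)
$T = 90$ ($T = \left(4 + 5\right) - -81 = 9 + 81 = 90$)
$s{\left(A,f \right)} = 90$
$W{\left(-146,-89 + 94 \right)} - s{\left(38 - 93,d \right)} = -143 - 90 = -233$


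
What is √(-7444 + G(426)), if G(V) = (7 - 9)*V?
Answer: 2*I*√2074 ≈ 91.082*I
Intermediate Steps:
G(V) = -2*V
√(-7444 + G(426)) = √(-7444 - 2*426) = √(-7444 - 852) = √(-8296) = 2*I*√2074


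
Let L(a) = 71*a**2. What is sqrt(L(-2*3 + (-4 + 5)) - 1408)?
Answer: sqrt(367) ≈ 19.157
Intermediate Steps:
sqrt(L(-2*3 + (-4 + 5)) - 1408) = sqrt(71*(-2*3 + (-4 + 5))**2 - 1408) = sqrt(71*(-6 + 1)**2 - 1408) = sqrt(71*(-5)**2 - 1408) = sqrt(71*25 - 1408) = sqrt(1775 - 1408) = sqrt(367)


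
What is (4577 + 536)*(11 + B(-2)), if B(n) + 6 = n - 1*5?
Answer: -10226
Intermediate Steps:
B(n) = -11 + n (B(n) = -6 + (n - 1*5) = -6 + (n - 5) = -6 + (-5 + n) = -11 + n)
(4577 + 536)*(11 + B(-2)) = (4577 + 536)*(11 + (-11 - 2)) = 5113*(11 - 13) = 5113*(-2) = -10226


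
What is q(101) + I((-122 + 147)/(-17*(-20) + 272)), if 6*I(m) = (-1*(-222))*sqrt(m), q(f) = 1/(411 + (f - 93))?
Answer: 1/419 + 185*sqrt(17)/102 ≈ 7.4806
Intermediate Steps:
q(f) = 1/(318 + f) (q(f) = 1/(411 + (-93 + f)) = 1/(318 + f))
I(m) = 37*sqrt(m) (I(m) = ((-1*(-222))*sqrt(m))/6 = (222*sqrt(m))/6 = 37*sqrt(m))
q(101) + I((-122 + 147)/(-17*(-20) + 272)) = 1/(318 + 101) + 37*sqrt((-122 + 147)/(-17*(-20) + 272)) = 1/419 + 37*sqrt(25/(340 + 272)) = 1/419 + 37*sqrt(25/612) = 1/419 + 37*(5*sqrt(17)/102) = 1/419 + 185*sqrt(17)/102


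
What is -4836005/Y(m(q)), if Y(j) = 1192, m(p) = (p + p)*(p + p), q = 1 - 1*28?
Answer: -4836005/1192 ≈ -4057.1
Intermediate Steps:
q = -27 (q = 1 - 28 = -27)
m(p) = 4*p² (m(p) = (2*p)*(2*p) = 4*p²)
-4836005/Y(m(q)) = -4836005/1192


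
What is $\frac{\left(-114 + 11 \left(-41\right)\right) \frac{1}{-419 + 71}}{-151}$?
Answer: $- \frac{565}{52548} \approx -0.010752$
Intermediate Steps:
$\frac{\left(-114 + 11 \left(-41\right)\right) \frac{1}{-419 + 71}}{-151} = \frac{-114 - 451}{-348} \left(- \frac{1}{151}\right) = \left(-565\right) \left(- \frac{1}{348}\right) \left(- \frac{1}{151}\right) = \frac{565}{348} \left(- \frac{1}{151}\right) = - \frac{565}{52548}$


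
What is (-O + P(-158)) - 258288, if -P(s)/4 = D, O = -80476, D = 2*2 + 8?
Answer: -177860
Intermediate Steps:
D = 12 (D = 4 + 8 = 12)
P(s) = -48 (P(s) = -4*12 = -48)
(-O + P(-158)) - 258288 = (-1*(-80476) - 48) - 258288 = (80476 - 48) - 258288 = 80428 - 258288 = -177860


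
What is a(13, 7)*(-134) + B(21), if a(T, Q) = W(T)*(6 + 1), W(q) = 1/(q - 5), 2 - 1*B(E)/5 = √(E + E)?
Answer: -429/4 - 5*√42 ≈ -139.65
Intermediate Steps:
B(E) = 10 - 5*√2*√E (B(E) = 10 - 5*√(E + E) = 10 - 5*√2*√E)
W(q) = 1/(-5 + q)
a(T, Q) = 7/(-5 + T) (a(T, Q) = (6 + 1)/(-5 + T) = 7/(-5 + T))
a(13, 7)*(-134) + B(21) = (7/(-5 + 13))*(-134) + (10 - 5*√2*√21) = (7/8)*(-134) + (10 - 5*√42) = -469/4 + (10 - 5*√42) = -429/4 - 5*√42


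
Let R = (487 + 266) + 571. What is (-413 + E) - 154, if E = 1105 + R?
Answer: 1862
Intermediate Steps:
R = 1324 (R = 753 + 571 = 1324)
E = 2429 (E = 1105 + 1324 = 2429)
(-413 + E) - 154 = (-413 + 2429) - 154 = 2016 - 154 = 1862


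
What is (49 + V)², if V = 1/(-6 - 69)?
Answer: 13498276/5625 ≈ 2399.7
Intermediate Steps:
V = -1/75 (V = 1/(-75) = -1/75 ≈ -0.013333)
(49 + V)² = (49 - 1/75)² = (3674/75)² = 13498276/5625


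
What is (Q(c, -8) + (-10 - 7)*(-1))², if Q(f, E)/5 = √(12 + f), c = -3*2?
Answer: 439 + 170*√6 ≈ 855.41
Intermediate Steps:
c = -6
Q(f, E) = 5*√(12 + f)
(Q(c, -8) + (-10 - 7)*(-1))² = (5*√(12 - 6) + (-10 - 7)*(-1))² = (5*√6 - 17*(-1))² = (5*√6 + 17)² = (17 + 5*√6)²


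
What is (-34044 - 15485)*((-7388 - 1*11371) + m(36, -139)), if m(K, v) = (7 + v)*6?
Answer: 968341479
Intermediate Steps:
m(K, v) = 42 + 6*v
(-34044 - 15485)*((-7388 - 1*11371) + m(36, -139)) = (-34044 - 15485)*((-7388 - 1*11371) + (42 + 6*(-139))) = -49529*((-7388 - 11371) + (42 - 834)) = -49529*(-18759 - 792) = -49529*(-19551) = 968341479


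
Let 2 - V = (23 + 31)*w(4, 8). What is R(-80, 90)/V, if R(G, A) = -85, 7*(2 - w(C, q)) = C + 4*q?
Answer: -595/1202 ≈ -0.49501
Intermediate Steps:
w(C, q) = 2 - 4*q/7 - C/7 (w(C, q) = 2 - (C + 4*q)/7 = 2 + (-4*q/7 - C/7) = 2 - 4*q/7 - C/7)
V = 1202/7 (V = 2 - (23 + 31)*(2 - 4/7*8 - 1/7*4) = 2 - 54*(2 - 32/7 - 4/7) = 2 - 54*(-22)/7 = 2 - 1*(-1188/7) = 2 + 1188/7 = 1202/7 ≈ 171.71)
R(-80, 90)/V = -85/1202/7 = -85*7/1202 = -595/1202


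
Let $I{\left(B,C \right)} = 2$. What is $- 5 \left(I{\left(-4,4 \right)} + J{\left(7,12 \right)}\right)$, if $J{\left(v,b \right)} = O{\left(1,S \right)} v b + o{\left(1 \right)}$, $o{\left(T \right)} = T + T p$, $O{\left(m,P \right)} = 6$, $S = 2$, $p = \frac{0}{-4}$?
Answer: $-2535$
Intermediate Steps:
$p = 0$ ($p = 0 \left(- \frac{1}{4}\right) = 0$)
$o{\left(T \right)} = T$ ($o{\left(T \right)} = T + T 0 = T + 0 = T$)
$J{\left(v,b \right)} = 1 + 6 b v$ ($J{\left(v,b \right)} = 6 v b + 1 = 6 b v + 1 = 1 + 6 b v$)
$- 5 \left(I{\left(-4,4 \right)} + J{\left(7,12 \right)}\right) = - 5 \left(2 + \left(1 + 6 \cdot 12 \cdot 7\right)\right) = - 5 \left(2 + \left(1 + 504\right)\right) = - 5 \left(2 + 505\right) = \left(-5\right) 507 = -2535$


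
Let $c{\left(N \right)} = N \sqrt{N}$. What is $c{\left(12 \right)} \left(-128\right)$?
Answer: $- 3072 \sqrt{3} \approx -5320.9$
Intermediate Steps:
$c{\left(N \right)} = N^{\frac{3}{2}}$
$c{\left(12 \right)} \left(-128\right) = 12^{\frac{3}{2}} \left(-128\right) = 24 \sqrt{3} \left(-128\right) = - 3072 \sqrt{3}$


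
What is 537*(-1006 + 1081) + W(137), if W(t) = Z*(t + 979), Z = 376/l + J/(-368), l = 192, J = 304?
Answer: 1910775/46 ≈ 41539.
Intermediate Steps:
Z = 625/552 (Z = 376/192 + 304/(-368) = 376*(1/192) + 304*(-1/368) = 47/24 - 19/23 = 625/552 ≈ 1.1322)
W(t) = 611875/552 + 625*t/552 (W(t) = 625*(t + 979)/552 = 625*(979 + t)/552 = 611875/552 + 625*t/552)
537*(-1006 + 1081) + W(137) = 537*(-1006 + 1081) + (611875/552 + (625/552)*137) = 537*75 + (611875/552 + 85625/552) = 40275 + 58125/46 = 1910775/46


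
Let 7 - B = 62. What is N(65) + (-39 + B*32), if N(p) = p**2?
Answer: 2426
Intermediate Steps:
B = -55 (B = 7 - 1*62 = 7 - 62 = -55)
N(65) + (-39 + B*32) = 65**2 + (-39 - 55*32) = 4225 + (-39 - 1760) = 4225 - 1799 = 2426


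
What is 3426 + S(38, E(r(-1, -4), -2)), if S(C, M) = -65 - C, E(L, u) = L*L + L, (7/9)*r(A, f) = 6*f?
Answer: 3323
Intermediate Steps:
r(A, f) = 54*f/7 (r(A, f) = 9*(6*f)/7 = 54*f/7)
E(L, u) = L + L² (E(L, u) = L² + L = L + L²)
3426 + S(38, E(r(-1, -4), -2)) = 3426 + (-65 - 1*38) = 3426 + (-65 - 38) = 3426 - 103 = 3323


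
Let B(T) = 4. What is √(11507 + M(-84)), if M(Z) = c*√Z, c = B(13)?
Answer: √(11507 + 8*I*√21) ≈ 107.27 + 0.1709*I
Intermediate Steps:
c = 4
M(Z) = 4*√Z
√(11507 + M(-84)) = √(11507 + 4*√(-84)) = √(11507 + 4*(2*I*√21)) = √(11507 + 8*I*√21)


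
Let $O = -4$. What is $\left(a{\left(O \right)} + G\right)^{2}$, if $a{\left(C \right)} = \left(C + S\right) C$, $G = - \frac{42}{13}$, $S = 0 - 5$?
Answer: $\frac{181476}{169} \approx 1073.8$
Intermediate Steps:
$S = -5$ ($S = 0 - 5 = -5$)
$G = - \frac{42}{13}$ ($G = \left(-42\right) \frac{1}{13} = - \frac{42}{13} \approx -3.2308$)
$a{\left(C \right)} = C \left(-5 + C\right)$ ($a{\left(C \right)} = \left(C - 5\right) C = \left(-5 + C\right) C = C \left(-5 + C\right)$)
$\left(a{\left(O \right)} + G\right)^{2} = \left(- 4 \left(-5 - 4\right) - \frac{42}{13}\right)^{2} = \left(\left(-4\right) \left(-9\right) - \frac{42}{13}\right)^{2} = \left(36 - \frac{42}{13}\right)^{2} = \left(\frac{426}{13}\right)^{2} = \frac{181476}{169}$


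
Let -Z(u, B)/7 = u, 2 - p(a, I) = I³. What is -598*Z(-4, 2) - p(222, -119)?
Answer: -1701905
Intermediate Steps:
p(a, I) = 2 - I³
Z(u, B) = -7*u
-598*Z(-4, 2) - p(222, -119) = -(-4186)*(-4) - (2 - 1*(-119)³) = -598*28 - (2 - 1*(-1685159)) = -16744 - (2 + 1685159) = -16744 - 1*1685161 = -16744 - 1685161 = -1701905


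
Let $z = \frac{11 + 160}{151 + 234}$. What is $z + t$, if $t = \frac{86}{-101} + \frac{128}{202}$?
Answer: $\frac{8801}{38885} \approx 0.22633$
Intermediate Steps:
$z = \frac{171}{385} \approx 0.44416$
$t = - \frac{22}{101}$ ($t = 86 \left(- \frac{1}{101}\right) + 128 \cdot \frac{1}{202} = - \frac{86}{101} + \frac{64}{101} = - \frac{22}{101} \approx -0.21782$)
$z + t = \frac{171}{385} - \frac{22}{101} = \frac{8801}{38885}$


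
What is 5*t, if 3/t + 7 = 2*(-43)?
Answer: -5/31 ≈ -0.16129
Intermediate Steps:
t = -1/31 (t = 3/(-7 + 2*(-43)) = 3/(-7 - 86) = 3/(-93) = 3*(-1/93) = -1/31 ≈ -0.032258)
5*t = 5*(-1/31) = -5/31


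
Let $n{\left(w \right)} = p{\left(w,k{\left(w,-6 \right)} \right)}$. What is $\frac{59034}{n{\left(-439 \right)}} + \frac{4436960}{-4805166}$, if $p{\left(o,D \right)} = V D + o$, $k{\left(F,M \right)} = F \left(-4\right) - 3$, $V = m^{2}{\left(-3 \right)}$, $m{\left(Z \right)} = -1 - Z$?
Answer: $\frac{42417338594}{5264059353} \approx 8.0579$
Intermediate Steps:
$V = 4$ ($V = \left(-1 - -3\right)^{2} = \left(-1 + 3\right)^{2} = 2^{2} = 4$)
$k{\left(F,M \right)} = -3 - 4 F$ ($k{\left(F,M \right)} = - 4 F - 3 = -3 - 4 F$)
$p{\left(o,D \right)} = o + 4 D$ ($p{\left(o,D \right)} = 4 D + o = o + 4 D$)
$n{\left(w \right)} = -12 - 15 w$ ($n{\left(w \right)} = w + 4 \left(-3 - 4 w\right) = w - \left(12 + 16 w\right) = -12 - 15 w$)
$\frac{59034}{n{\left(-439 \right)}} + \frac{4436960}{-4805166} = \frac{59034}{-12 - -6585} + \frac{4436960}{-4805166} = \frac{59034}{-12 + 6585} + 4436960 \left(- \frac{1}{4805166}\right) = \frac{59034}{6573} - \frac{2218480}{2402583} = 59034 \cdot \frac{1}{6573} - \frac{2218480}{2402583} = \frac{19678}{2191} - \frac{2218480}{2402583} = \frac{42417338594}{5264059353}$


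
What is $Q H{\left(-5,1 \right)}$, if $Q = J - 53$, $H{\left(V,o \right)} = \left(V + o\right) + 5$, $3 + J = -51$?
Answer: $-107$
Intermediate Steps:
$J = -54$ ($J = -3 - 51 = -54$)
$H{\left(V,o \right)} = 5 + V + o$
$Q = -107$ ($Q = -54 - 53 = -107$)
$Q H{\left(-5,1 \right)} = - 107 \left(5 - 5 + 1\right) = \left(-107\right) 1 = -107$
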